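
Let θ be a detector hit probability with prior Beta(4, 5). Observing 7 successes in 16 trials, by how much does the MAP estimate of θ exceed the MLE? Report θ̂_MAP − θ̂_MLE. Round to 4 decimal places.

MAP − MLE = -0.0027

Posterior is Beta(11, 14); MAP = (11−1)/(25−2) = 10/23 ≈ 0.43478.
MLE ignores the prior: θ̂_MLE = k/n = 7/16 ≈ 0.43750.
Difference = 10/23 − 7/16 = -1/368 ≈ -0.0027.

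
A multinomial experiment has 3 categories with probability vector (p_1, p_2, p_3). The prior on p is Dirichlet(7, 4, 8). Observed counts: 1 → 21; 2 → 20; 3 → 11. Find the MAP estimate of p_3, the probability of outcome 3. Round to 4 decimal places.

MAP estimate: 0.2647

The posterior is Dirichlet(αᵢ + nᵢ) = Dirichlet(28, 24, 19).
For a Dirichlet(a₁,…,a_K) with all aᵢ > 1, the mode has j-th component (aⱼ − 1)/(Σaᵢ − K).
Here Σaᵢ = 71 and K = 3, so p_3 = (19 − 1)/(71 − 3) = 18/68 ≈ 0.2647.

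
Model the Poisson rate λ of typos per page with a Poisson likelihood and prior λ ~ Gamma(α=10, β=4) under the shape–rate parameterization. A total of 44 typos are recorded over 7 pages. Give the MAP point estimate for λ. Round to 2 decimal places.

Σxᵢ = 44, n = 7.
Posterior ∝ λ^9e^(−4λ) · λ^44e^(−7λ) = λ^53e^(−11λ), i.e. Gamma(shape=54, rate=11).
The mode of a Gamma(a, b) with a ≥ 1 (shape–rate) is (a−1)/b = 53/11 ≈ 4.82.

λ̂_MAP = 4.82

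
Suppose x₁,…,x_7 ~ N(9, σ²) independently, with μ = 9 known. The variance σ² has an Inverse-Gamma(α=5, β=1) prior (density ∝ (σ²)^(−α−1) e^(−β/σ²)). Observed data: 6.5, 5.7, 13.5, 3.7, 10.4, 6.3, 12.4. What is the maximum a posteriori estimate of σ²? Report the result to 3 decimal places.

σ̂²_MAP = 4.647

Sum of squared deviations about the known mean: SS = (6.5−9)² + (5.7−9)² + (13.5−9)² + (3.7−9)² + (10.4−9)² + (6.3−9)² + (12.4−9)² = 86.29.
The Normal likelihood contributes (σ²)^(−n/2) exp(−SS/(2σ²)), so the posterior is Inverse-Gamma(α + n/2, β + SS/2) = Inverse-Gamma(8.5, 44.145).
The mode of Inverse-Gamma(a, b) is b/(a+1) = 44.145/9.5 ≈ 4.647.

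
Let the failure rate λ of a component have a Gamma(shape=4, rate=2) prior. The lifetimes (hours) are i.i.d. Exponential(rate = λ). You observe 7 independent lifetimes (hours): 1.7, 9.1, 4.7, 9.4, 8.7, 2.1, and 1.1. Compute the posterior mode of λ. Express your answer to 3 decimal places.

λ̂_MAP = 0.258

The Exponential(rate=λ) likelihood is ∝ λ^n e^(−λΣtᵢ). Here n = 7 and Σtᵢ = 1.7 + 9.1 + 4.7 + 9.4 + 8.7 + 2.1 + 1.1 = 36.8.
Posterior ∝ λ^3e^(−2λ) · λ^7e^(−36.8λ) = λ^10e^(−38.8λ), i.e. Gamma(11, 38.8).
Mode = (a−1)/b = 10/38.8 ≈ 0.258.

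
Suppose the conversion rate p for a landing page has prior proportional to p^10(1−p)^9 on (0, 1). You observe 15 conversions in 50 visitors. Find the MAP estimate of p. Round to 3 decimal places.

The prior density ∝ p^10(1−p)^9 is the kernel of Beta(11, 10).
Data: 15 successes in 50 trials. The binomial likelihood contributes p^15(1−p)^35, so the posterior is Beta(11+15, 10+35) = Beta(26, 45).
For Beta(a, b) with a, b > 1 the mode is (a−1)/(a+b−2) = 25/69 ≈ 0.362.

p̂_MAP = 0.362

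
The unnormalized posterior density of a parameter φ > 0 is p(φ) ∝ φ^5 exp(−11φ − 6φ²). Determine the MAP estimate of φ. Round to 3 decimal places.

ℓ'(φ) = 5/φ − 11 − 12φ. Setting this to zero and multiplying by φ: 12φ² + 11φ − 5 = 0.
φ = (−11 + √(11² + 4·12·5)) / (2·12) = (−11 + √361) / 24 = (−11 + 19)/24 = 1/3.
ℓ''(φ) = −5/φ² − 12 < 0, confirming a maximum.

φ̂_MAP = 0.333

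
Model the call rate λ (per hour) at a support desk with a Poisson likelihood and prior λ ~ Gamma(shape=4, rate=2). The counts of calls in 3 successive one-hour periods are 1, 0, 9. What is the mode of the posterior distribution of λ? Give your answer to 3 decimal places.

λ̂_MAP = 2.600

Σxᵢ = 1+0+9 = 10, with n = 3.
Posterior ∝ λ^3e^(−2λ) · λ^10e^(−3λ) = λ^13e^(−5λ), i.e. Gamma(shape=14, rate=5).
The mode of a Gamma(a, b) with a ≥ 1 (shape–rate) is (a−1)/b = 13/5 ≈ 2.600.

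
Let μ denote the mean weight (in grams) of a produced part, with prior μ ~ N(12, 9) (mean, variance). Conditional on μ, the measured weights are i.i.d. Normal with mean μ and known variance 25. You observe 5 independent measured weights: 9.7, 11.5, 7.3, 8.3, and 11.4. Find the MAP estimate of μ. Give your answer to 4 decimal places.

n = 5; x̄ = (9.7 + 11.5 + 7.3 + 8.3 + 11.4)/5 = 48.2/5 = 9.64.
For a Normal prior and Normal likelihood with known variance, the posterior is Normal; its mode equals its mean, the precision-weighted average.
Prior precision 1/σ₀² = 1/9; data precision n/σ² = 5/25 = 0.2.
μ̂ = ((1/9)·12 + 0.2·9.64) / (1/9 + 0.2) = (1223/375)/(14/45) = 3669/350 ≈ 10.4829.

μ̂_MAP = 10.4829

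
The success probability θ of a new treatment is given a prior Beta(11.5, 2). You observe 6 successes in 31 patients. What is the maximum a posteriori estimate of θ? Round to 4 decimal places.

θ̂_MAP = 0.3882

Prior: Beta(11.5, 2).
Data: 6 successes in 31 trials. The binomial likelihood contributes θ^6(1−θ)^25, so the posterior is Beta(11.5+6, 2+25) = Beta(17.5, 27).
For Beta(a, b) with a, b > 1 the mode is (a−1)/(a+b−2) = 16.5/42.5 ≈ 0.3882.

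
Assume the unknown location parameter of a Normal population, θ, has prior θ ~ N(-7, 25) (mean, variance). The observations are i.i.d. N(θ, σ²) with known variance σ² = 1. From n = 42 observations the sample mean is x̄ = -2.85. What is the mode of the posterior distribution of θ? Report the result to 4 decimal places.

n = 42, x̄ = -2.85.
For a Normal prior and Normal likelihood with known variance, the posterior is Normal; its mode equals its mean, the precision-weighted average.
Prior precision 1/σ₀² = 1/25 = 0.04; data precision n/σ² = 42/1 = 42.
θ̂ = (0.04·(-7) + 42·(-2.85)) / (0.04 + 42) = (-119.98)/42.04 = -5999/2102 ≈ -2.8539.

θ̂_MAP = -2.8539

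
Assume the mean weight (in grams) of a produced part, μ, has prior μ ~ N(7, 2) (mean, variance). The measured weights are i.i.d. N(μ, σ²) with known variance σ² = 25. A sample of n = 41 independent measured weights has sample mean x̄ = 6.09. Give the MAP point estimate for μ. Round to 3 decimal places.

n = 41, x̄ = 6.09.
For a Normal prior and Normal likelihood with known variance, the posterior is Normal; its mode equals its mean, the precision-weighted average.
Prior precision 1/σ₀² = 1/2 = 0.5; data precision n/σ² = 41/25 = 1.64.
μ̂ = (0.5·7 + 1.64·6.09) / (0.5 + 1.64) = 13.4876/2.14 = 33719/5350 ≈ 6.303.

μ̂_MAP = 6.303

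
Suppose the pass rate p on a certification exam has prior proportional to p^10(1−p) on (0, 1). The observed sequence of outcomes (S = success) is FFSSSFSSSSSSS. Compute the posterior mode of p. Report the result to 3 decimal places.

p̂_MAP = 0.833

The prior density ∝ p^10(1−p)^1 is the kernel of Beta(11, 2).
Data: 10 successes in 13 trials (from the sequence). The binomial likelihood contributes p^10(1−p)^3, so the posterior is Beta(11+10, 2+3) = Beta(21, 5).
For Beta(a, b) with a, b > 1 the mode is (a−1)/(a+b−2) = 20/24 ≈ 0.833.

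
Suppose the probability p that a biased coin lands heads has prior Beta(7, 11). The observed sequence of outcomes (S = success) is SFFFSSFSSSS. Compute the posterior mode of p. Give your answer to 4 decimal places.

p̂_MAP = 0.4815

Prior: Beta(7, 11).
Data: 7 successes in 11 trials (from the sequence). The binomial likelihood contributes p^7(1−p)^4, so the posterior is Beta(7+7, 11+4) = Beta(14, 15).
For Beta(a, b) with a, b > 1 the mode is (a−1)/(a+b−2) = 13/27 ≈ 0.4815.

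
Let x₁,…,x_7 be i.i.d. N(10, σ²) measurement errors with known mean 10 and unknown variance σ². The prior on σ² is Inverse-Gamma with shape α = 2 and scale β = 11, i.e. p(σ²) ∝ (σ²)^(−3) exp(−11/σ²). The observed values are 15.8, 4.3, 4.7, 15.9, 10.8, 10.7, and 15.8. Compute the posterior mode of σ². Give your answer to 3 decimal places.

Sum of squared deviations about the known mean: SS = (15.8−10)² + (4.3−10)² + (4.7−10)² + (15.9−10)² + (10.8−10)² + (10.7−10)² + (15.8−10)² = 163.8.
The Normal likelihood contributes (σ²)^(−n/2) exp(−SS/(2σ²)), so the posterior is Inverse-Gamma(α + n/2, β + SS/2) = Inverse-Gamma(5.5, 92.9).
The mode of Inverse-Gamma(a, b) is b/(a+1) = 92.9/6.5 ≈ 14.292.

σ̂²_MAP = 14.292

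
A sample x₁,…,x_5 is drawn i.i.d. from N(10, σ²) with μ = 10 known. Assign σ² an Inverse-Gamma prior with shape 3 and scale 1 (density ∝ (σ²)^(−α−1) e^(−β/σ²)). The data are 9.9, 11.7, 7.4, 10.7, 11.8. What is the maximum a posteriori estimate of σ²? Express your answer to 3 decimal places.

Sum of squared deviations about the known mean: SS = (9.9−10)² + (11.7−10)² + (7.4−10)² + (10.7−10)² + (11.8−10)² = 13.39.
The Normal likelihood contributes (σ²)^(−n/2) exp(−SS/(2σ²)), so the posterior is Inverse-Gamma(α + n/2, β + SS/2) = Inverse-Gamma(5.5, 7.695).
The mode of Inverse-Gamma(a, b) is b/(a+1) = 7.695/6.5 ≈ 1.184.

σ̂²_MAP = 1.184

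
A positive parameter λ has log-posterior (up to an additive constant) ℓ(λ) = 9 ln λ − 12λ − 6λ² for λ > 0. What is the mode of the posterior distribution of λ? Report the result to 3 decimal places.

λ̂_MAP = 0.500

ℓ'(λ) = 9/λ − 12 − 12λ. Setting this to zero and multiplying by λ: 12λ² + 12λ − 9 = 0.
λ = (−12 + √(12² + 4·12·9)) / (2·12) = (−12 + √576) / 24 = (−12 + 24)/24 = 1/2.
ℓ''(λ) = −9/λ² − 12 < 0, confirming a maximum.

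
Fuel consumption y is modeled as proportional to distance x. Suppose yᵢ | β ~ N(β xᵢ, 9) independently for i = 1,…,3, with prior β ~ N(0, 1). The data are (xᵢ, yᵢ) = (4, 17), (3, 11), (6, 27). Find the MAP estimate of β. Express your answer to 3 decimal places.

β̂_MAP = 3.757

log p(β | y) = −Σ(yᵢ − βxᵢ)²/(2·9) − β²/(2·1) + const.
Setting the derivative to zero: Σxᵢ(yᵢ − βxᵢ)/9 − β/1 = 0, so β = Σxᵢyᵢ / (Σxᵢ² + σ²/τ²).
Σxᵢyᵢ = 4·17 + 3·11 + 6·27 = 263; Σxᵢ² = 61; σ²/τ² = 9.
β̂_MAP = 263 / (61 + 9) = 263/70 ≈ 3.757.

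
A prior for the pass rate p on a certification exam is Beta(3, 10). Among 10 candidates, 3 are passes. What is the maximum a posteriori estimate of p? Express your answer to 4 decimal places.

p̂_MAP = 0.2381

Prior: Beta(3, 10).
Data: 3 successes in 10 trials. The binomial likelihood contributes p^3(1−p)^7, so the posterior is Beta(3+3, 10+7) = Beta(6, 17).
For Beta(a, b) with a, b > 1 the mode is (a−1)/(a+b−2) = 5/21 ≈ 0.2381.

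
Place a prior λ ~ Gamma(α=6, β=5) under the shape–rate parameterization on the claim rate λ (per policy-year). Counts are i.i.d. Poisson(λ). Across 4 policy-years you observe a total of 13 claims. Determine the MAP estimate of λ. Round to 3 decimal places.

λ̂_MAP = 2.000

Σxᵢ = 13, n = 4.
Posterior ∝ λ^5e^(−5λ) · λ^13e^(−4λ) = λ^18e^(−9λ), i.e. Gamma(shape=19, rate=9).
The mode of a Gamma(a, b) with a ≥ 1 (shape–rate) is (a−1)/b = 18/9 ≈ 2.000.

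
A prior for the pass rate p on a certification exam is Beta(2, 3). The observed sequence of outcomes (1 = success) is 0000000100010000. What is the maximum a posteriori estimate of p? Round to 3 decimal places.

Prior: Beta(2, 3).
Data: 2 successes in 16 trials (from the sequence). The binomial likelihood contributes p^2(1−p)^14, so the posterior is Beta(2+2, 3+14) = Beta(4, 17).
For Beta(a, b) with a, b > 1 the mode is (a−1)/(a+b−2) = 3/19 ≈ 0.158.

p̂_MAP = 0.158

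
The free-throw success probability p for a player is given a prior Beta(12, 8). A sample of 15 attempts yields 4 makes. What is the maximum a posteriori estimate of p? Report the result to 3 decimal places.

p̂_MAP = 0.455

Prior: Beta(12, 8).
Data: 4 successes in 15 trials. The binomial likelihood contributes p^4(1−p)^11, so the posterior is Beta(12+4, 8+11) = Beta(16, 19).
For Beta(a, b) with a, b > 1 the mode is (a−1)/(a+b−2) = 15/33 ≈ 0.455.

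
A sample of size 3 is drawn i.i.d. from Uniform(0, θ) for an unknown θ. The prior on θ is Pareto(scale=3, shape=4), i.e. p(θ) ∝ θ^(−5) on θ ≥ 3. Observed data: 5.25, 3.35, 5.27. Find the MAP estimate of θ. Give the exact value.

The Uniform(0, θ) likelihood is θ^(−n) for θ ≥ max(xᵢ), zero otherwise. Here max(xᵢ) = 5.27.
Posterior ∝ θ^(−5) · θ^(−3) = θ^(−8) on θ ≥ max(3, 5.27) = 5.27.
This density is strictly decreasing in θ, so the posterior mode lies at the lower boundary of the support.

θ̂_MAP = 5.27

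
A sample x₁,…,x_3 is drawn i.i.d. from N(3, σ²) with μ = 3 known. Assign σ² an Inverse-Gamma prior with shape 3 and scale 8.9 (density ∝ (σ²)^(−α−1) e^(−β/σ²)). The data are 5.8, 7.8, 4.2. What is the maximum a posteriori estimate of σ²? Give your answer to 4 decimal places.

Sum of squared deviations about the known mean: SS = (5.8−3)² + (7.8−3)² + (4.2−3)² = 32.32.
The Normal likelihood contributes (σ²)^(−n/2) exp(−SS/(2σ²)), so the posterior is Inverse-Gamma(α + n/2, β + SS/2) = Inverse-Gamma(4.5, 25.06).
The mode of Inverse-Gamma(a, b) is b/(a+1) = 25.06/5.5 ≈ 4.5564.

σ̂²_MAP = 4.5564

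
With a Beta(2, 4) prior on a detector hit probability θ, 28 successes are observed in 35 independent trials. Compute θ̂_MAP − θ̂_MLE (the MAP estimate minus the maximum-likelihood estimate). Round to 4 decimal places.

MAP − MLE = -0.0564

Posterior is Beta(30, 11); MAP = (30−1)/(41−2) = 29/39 ≈ 0.74359.
MLE ignores the prior: θ̂_MLE = k/n = 28/35 ≈ 0.80000.
Difference = 29/39 − 28/35 = -11/195 ≈ -0.0564.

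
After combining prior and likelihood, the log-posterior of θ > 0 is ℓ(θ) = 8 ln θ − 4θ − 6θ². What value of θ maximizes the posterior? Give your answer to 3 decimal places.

θ̂_MAP = 0.667

ℓ'(θ) = 8/θ − 4 − 12θ. Setting this to zero and multiplying by θ: 12θ² + 4θ − 8 = 0.
θ = (−4 + √(4² + 4·12·8)) / (2·12) = (−4 + √400) / 24 = (−4 + 20)/24 = 2/3.
ℓ''(θ) = −8/θ² − 12 < 0, confirming a maximum.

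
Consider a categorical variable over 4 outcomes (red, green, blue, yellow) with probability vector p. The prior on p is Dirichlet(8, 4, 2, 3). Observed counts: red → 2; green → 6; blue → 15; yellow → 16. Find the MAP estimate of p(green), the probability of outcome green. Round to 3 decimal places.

MAP estimate of p(green) = 0.173

The posterior is Dirichlet(αᵢ + nᵢ) = Dirichlet(10, 10, 17, 19).
For a Dirichlet(a₁,…,a_K) with all aᵢ > 1, the mode has j-th component (aⱼ − 1)/(Σaᵢ − K).
Here Σaᵢ = 56 and K = 4, so p(green) = (10 − 1)/(56 − 4) = 9/52 ≈ 0.173.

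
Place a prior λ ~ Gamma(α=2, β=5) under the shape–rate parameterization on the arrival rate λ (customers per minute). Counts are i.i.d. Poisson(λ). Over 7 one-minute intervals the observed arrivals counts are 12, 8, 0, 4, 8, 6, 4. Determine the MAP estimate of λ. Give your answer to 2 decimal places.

Σxᵢ = 12+8+0+4+8+6+4 = 42, with n = 7.
Posterior ∝ λe^(−5λ) · λ^42e^(−7λ) = λ^43e^(−12λ), i.e. Gamma(shape=44, rate=12).
The mode of a Gamma(a, b) with a ≥ 1 (shape–rate) is (a−1)/b = 43/12 ≈ 3.58.

λ̂_MAP = 3.58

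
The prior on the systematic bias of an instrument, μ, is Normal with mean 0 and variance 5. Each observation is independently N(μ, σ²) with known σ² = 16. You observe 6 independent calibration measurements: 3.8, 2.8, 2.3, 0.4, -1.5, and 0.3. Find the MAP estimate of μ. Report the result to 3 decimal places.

μ̂_MAP = 0.880

n = 6; x̄ = (3.8 + 2.8 + 2.3 + 0.4 + (-1.5) + 0.3)/6 = 8.1/6 = 1.35.
For a Normal prior and Normal likelihood with known variance, the posterior is Normal; its mode equals its mean, the precision-weighted average.
Prior precision 1/σ₀² = 1/5 = 0.2; data precision n/σ² = 6/16 = 0.375.
μ̂ = (0.2·0 + 0.375·1.35) / (0.2 + 0.375) = 0.50625/0.575 = 81/92 ≈ 0.880.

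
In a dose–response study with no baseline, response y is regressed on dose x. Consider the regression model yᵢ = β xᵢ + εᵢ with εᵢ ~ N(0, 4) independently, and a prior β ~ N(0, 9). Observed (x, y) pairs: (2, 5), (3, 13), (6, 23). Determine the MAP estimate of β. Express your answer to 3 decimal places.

log p(β | y) = −Σ(yᵢ − βxᵢ)²/(2·4) − β²/(2·9) + const.
Setting the derivative to zero: Σxᵢ(yᵢ − βxᵢ)/4 − β/9 = 0, so β = Σxᵢyᵢ / (Σxᵢ² + σ²/τ²).
Σxᵢyᵢ = 2·5 + 3·13 + 6·23 = 187; Σxᵢ² = 49; σ²/τ² = 4/9.
β̂_MAP = 187 / (49 + 4/9) = 187/(445/9) = 1683/445 ≈ 3.782.

β̂_MAP = 3.782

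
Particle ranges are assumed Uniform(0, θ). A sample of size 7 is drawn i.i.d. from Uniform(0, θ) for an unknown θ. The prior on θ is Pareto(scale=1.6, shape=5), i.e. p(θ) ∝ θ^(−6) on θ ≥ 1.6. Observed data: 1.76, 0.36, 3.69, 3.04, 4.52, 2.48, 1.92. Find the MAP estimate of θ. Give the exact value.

θ̂_MAP = 4.52

The Uniform(0, θ) likelihood is θ^(−n) for θ ≥ max(xᵢ), zero otherwise. Here max(xᵢ) = 4.52.
Posterior ∝ θ^(−6) · θ^(−7) = θ^(−13) on θ ≥ max(1.6, 4.52) = 4.52.
This density is strictly decreasing in θ, so the posterior mode lies at the lower boundary of the support.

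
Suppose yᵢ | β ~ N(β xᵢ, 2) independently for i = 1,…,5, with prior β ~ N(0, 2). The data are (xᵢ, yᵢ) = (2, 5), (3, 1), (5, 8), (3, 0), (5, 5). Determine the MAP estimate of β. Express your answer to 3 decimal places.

log p(β | y) = −Σ(yᵢ − βxᵢ)²/(2·2) − β²/(2·2) + const.
Setting the derivative to zero: Σxᵢ(yᵢ − βxᵢ)/2 − β/2 = 0, so β = Σxᵢyᵢ / (Σxᵢ² + σ²/τ²).
Σxᵢyᵢ = 2·5 + 3·1 + 5·8 + 3·0 + 5·5 = 78; Σxᵢ² = 72; σ²/τ² = 1.
β̂_MAP = 78 / (72 + 1) = 78/73 ≈ 1.068.

β̂_MAP = 1.068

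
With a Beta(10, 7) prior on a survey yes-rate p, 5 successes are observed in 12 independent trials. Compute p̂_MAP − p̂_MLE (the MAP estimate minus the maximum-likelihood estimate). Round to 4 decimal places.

MAP − MLE = 0.1019

Posterior is Beta(15, 14); MAP = (15−1)/(29−2) = 14/27 ≈ 0.51852.
MLE ignores the prior: p̂_MLE = k/n = 5/12 ≈ 0.41667.
Difference = 14/27 − 5/12 = 11/108 ≈ 0.1019.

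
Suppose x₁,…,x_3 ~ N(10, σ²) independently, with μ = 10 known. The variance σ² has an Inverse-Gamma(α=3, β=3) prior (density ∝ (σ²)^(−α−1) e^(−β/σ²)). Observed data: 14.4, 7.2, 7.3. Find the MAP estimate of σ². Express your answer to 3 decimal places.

σ̂²_MAP = 3.681

Sum of squared deviations about the known mean: SS = (14.4−10)² + (7.2−10)² + (7.3−10)² = 34.49.
The Normal likelihood contributes (σ²)^(−n/2) exp(−SS/(2σ²)), so the posterior is Inverse-Gamma(α + n/2, β + SS/2) = Inverse-Gamma(4.5, 20.245).
The mode of Inverse-Gamma(a, b) is b/(a+1) = 20.245/5.5 ≈ 3.681.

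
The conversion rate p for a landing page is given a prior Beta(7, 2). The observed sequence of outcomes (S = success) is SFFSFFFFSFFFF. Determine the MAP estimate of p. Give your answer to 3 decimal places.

p̂_MAP = 0.450

Prior: Beta(7, 2).
Data: 3 successes in 13 trials (from the sequence). The binomial likelihood contributes p^3(1−p)^10, so the posterior is Beta(7+3, 2+10) = Beta(10, 12).
For Beta(a, b) with a, b > 1 the mode is (a−1)/(a+b−2) = 9/20 ≈ 0.450.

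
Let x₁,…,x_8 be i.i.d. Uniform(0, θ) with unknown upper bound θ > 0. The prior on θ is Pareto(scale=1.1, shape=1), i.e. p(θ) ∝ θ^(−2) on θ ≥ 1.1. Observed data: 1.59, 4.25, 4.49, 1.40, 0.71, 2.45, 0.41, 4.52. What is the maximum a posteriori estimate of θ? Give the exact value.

θ̂_MAP = 4.52

The Uniform(0, θ) likelihood is θ^(−n) for θ ≥ max(xᵢ), zero otherwise. Here max(xᵢ) = 4.52.
Posterior ∝ θ^(−2) · θ^(−8) = θ^(−10) on θ ≥ max(1.1, 4.52) = 4.52.
This density is strictly decreasing in θ, so the posterior mode lies at the lower boundary of the support.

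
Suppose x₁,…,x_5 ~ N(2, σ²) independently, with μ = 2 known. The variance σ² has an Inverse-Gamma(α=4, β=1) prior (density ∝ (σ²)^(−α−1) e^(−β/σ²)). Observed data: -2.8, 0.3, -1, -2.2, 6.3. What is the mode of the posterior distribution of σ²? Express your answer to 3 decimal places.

σ̂²_MAP = 4.871

Sum of squared deviations about the known mean: SS = (-2.8−2)² + (0.3−2)² + (-1−2)² + (-2.2−2)² + (6.3−2)² = 71.06.
The Normal likelihood contributes (σ²)^(−n/2) exp(−SS/(2σ²)), so the posterior is Inverse-Gamma(α + n/2, β + SS/2) = Inverse-Gamma(6.5, 36.53).
The mode of Inverse-Gamma(a, b) is b/(a+1) = 36.53/7.5 ≈ 4.871.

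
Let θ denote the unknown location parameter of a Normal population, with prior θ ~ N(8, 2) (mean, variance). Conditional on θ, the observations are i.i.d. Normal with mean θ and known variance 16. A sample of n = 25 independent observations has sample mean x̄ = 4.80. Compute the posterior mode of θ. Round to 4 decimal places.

θ̂_MAP = 5.5758

n = 25, x̄ = 4.80.
For a Normal prior and Normal likelihood with known variance, the posterior is Normal; its mode equals its mean, the precision-weighted average.
Prior precision 1/σ₀² = 1/2 = 0.5; data precision n/σ² = 25/16 = 1.5625.
θ̂ = (0.5·8 + 1.5625·4.8) / (0.5 + 1.5625) = 11.5/2.0625 = 184/33 ≈ 5.5758.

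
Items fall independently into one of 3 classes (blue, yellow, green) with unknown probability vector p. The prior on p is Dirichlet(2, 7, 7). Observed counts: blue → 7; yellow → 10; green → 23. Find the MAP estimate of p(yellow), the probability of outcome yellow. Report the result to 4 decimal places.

MAP estimate of p(yellow) = 0.3019

The posterior is Dirichlet(αᵢ + nᵢ) = Dirichlet(9, 17, 30).
For a Dirichlet(a₁,…,a_K) with all aᵢ > 1, the mode has j-th component (aⱼ − 1)/(Σaᵢ − K).
Here Σaᵢ = 56 and K = 3, so p(yellow) = (17 − 1)/(56 − 3) = 16/53 ≈ 0.3019.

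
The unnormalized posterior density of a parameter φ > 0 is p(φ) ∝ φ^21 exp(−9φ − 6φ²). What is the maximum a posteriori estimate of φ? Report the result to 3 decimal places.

ℓ'(φ) = 21/φ − 9 − 12φ. Setting this to zero and multiplying by φ: 12φ² + 9φ − 21 = 0.
φ = (−9 + √(9² + 4·12·21)) / (2·12) = (−9 + √1089) / 24 = (−9 + 33)/24 = 1.
ℓ''(φ) = −21/φ² − 12 < 0, confirming a maximum.

φ̂_MAP = 1.000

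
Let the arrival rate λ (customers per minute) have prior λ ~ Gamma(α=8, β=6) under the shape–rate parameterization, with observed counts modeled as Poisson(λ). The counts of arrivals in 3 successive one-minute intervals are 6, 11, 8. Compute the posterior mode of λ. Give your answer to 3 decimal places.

Σxᵢ = 6+11+8 = 25, with n = 3.
Posterior ∝ λ^7e^(−6λ) · λ^25e^(−3λ) = λ^32e^(−9λ), i.e. Gamma(shape=33, rate=9).
The mode of a Gamma(a, b) with a ≥ 1 (shape–rate) is (a−1)/b = 32/9 ≈ 3.556.

λ̂_MAP = 3.556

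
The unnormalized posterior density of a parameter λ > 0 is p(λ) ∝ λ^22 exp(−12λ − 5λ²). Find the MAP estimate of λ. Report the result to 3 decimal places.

ℓ'(λ) = 22/λ − 12 − 10λ. Setting this to zero and multiplying by λ: 10λ² + 12λ − 22 = 0.
λ = (−12 + √(12² + 4·10·22)) / (2·10) = (−12 + √1024) / 20 = (−12 + 32)/20 = 1.
ℓ''(λ) = −22/λ² − 10 < 0, confirming a maximum.

λ̂_MAP = 1.000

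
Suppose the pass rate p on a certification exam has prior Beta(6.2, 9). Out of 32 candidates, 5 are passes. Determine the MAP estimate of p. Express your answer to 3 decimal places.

Prior: Beta(6.2, 9).
Data: 5 successes in 32 trials. The binomial likelihood contributes p^5(1−p)^27, so the posterior is Beta(6.2+5, 9+27) = Beta(11.2, 36).
For Beta(a, b) with a, b > 1 the mode is (a−1)/(a+b−2) = 10.2/45.2 ≈ 0.226.

p̂_MAP = 0.226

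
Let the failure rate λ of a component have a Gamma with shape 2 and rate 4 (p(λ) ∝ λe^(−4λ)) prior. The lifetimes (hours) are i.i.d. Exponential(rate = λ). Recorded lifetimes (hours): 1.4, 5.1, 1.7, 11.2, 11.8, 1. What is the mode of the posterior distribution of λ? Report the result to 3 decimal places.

The Exponential(rate=λ) likelihood is ∝ λ^n e^(−λΣtᵢ). Here n = 6 and Σtᵢ = 1.4 + 5.1 + 1.7 + 11.2 + 11.8 + 1 = 32.2.
Posterior ∝ λe^(−4λ) · λ^6e^(−32.2λ) = λ^7e^(−36.2λ), i.e. Gamma(8, 36.2).
Mode = (a−1)/b = 7/36.2 ≈ 0.193.

λ̂_MAP = 0.193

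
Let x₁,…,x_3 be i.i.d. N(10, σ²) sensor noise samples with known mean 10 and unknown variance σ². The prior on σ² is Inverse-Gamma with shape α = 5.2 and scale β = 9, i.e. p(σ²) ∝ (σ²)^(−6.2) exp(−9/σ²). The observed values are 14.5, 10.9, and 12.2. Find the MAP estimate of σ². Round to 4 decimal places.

Sum of squared deviations about the known mean: SS = (14.5−10)² + (10.9−10)² + (12.2−10)² = 25.9.
The Normal likelihood contributes (σ²)^(−n/2) exp(−SS/(2σ²)), so the posterior is Inverse-Gamma(α + n/2, β + SS/2) = Inverse-Gamma(6.7, 21.95).
The mode of Inverse-Gamma(a, b) is b/(a+1) = 21.95/7.7 ≈ 2.8506.

σ̂²_MAP = 2.8506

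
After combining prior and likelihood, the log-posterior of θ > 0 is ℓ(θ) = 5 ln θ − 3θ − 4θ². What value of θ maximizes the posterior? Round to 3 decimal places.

θ̂_MAP = 0.625

ℓ'(θ) = 5/θ − 3 − 8θ. Setting this to zero and multiplying by θ: 8θ² + 3θ − 5 = 0.
θ = (−3 + √(3² + 4·8·5)) / (2·8) = (−3 + √169) / 16 = (−3 + 13)/16 = 5/8.
ℓ''(θ) = −5/θ² − 8 < 0, confirming a maximum.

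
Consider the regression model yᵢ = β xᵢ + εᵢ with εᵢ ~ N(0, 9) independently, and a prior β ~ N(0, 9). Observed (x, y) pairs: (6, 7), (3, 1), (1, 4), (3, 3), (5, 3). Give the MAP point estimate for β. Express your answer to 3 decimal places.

β̂_MAP = 0.901

log p(β | y) = −Σ(yᵢ − βxᵢ)²/(2·9) − β²/(2·9) + const.
Setting the derivative to zero: Σxᵢ(yᵢ − βxᵢ)/9 − β/9 = 0, so β = Σxᵢyᵢ / (Σxᵢ² + σ²/τ²).
Σxᵢyᵢ = 6·7 + 3·1 + 1·4 + 3·3 + 5·3 = 73; Σxᵢ² = 80; σ²/τ² = 1.
β̂_MAP = 73 / (80 + 1) = 73/81 ≈ 0.901.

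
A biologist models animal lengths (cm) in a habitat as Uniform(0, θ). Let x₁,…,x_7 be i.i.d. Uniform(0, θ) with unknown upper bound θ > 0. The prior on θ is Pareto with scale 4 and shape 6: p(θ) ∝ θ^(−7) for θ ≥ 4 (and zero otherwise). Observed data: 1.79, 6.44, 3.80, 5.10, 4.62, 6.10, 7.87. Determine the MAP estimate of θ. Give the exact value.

θ̂_MAP = 7.87

The Uniform(0, θ) likelihood is θ^(−n) for θ ≥ max(xᵢ), zero otherwise. Here max(xᵢ) = 7.87.
Posterior ∝ θ^(−7) · θ^(−7) = θ^(−14) on θ ≥ max(4, 7.87) = 7.87.
This density is strictly decreasing in θ, so the posterior mode lies at the lower boundary of the support.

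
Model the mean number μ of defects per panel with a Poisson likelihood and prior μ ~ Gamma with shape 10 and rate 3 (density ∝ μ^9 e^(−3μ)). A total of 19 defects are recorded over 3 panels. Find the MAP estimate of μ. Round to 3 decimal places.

Σxᵢ = 19, n = 3.
Posterior ∝ μ^9e^(−3μ) · μ^19e^(−3μ) = μ^28e^(−6μ), i.e. Gamma(shape=29, rate=6).
The mode of a Gamma(a, b) with a ≥ 1 (shape–rate) is (a−1)/b = 28/6 ≈ 4.667.

μ̂_MAP = 4.667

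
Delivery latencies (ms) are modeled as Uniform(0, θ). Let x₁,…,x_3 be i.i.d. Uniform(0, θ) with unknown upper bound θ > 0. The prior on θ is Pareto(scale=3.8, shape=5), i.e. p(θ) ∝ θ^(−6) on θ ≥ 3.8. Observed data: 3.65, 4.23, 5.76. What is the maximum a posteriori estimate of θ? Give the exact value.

θ̂_MAP = 5.76

The Uniform(0, θ) likelihood is θ^(−n) for θ ≥ max(xᵢ), zero otherwise. Here max(xᵢ) = 5.76.
Posterior ∝ θ^(−6) · θ^(−3) = θ^(−9) on θ ≥ max(3.8, 5.76) = 5.76.
This density is strictly decreasing in θ, so the posterior mode lies at the lower boundary of the support.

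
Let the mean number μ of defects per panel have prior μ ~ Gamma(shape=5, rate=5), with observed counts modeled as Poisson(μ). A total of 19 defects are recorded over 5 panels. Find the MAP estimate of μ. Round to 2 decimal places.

Σxᵢ = 19, n = 5.
Posterior ∝ μ^4e^(−5μ) · μ^19e^(−5μ) = μ^23e^(−10μ), i.e. Gamma(shape=24, rate=10).
The mode of a Gamma(a, b) with a ≥ 1 (shape–rate) is (a−1)/b = 23/10 ≈ 2.30.

μ̂_MAP = 2.30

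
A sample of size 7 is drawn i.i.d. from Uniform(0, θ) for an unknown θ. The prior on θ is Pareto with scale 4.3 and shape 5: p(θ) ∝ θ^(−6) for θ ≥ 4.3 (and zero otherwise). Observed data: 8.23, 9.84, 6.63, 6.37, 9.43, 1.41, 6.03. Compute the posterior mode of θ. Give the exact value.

The Uniform(0, θ) likelihood is θ^(−n) for θ ≥ max(xᵢ), zero otherwise. Here max(xᵢ) = 9.84.
Posterior ∝ θ^(−6) · θ^(−7) = θ^(−13) on θ ≥ max(4.3, 9.84) = 9.84.
This density is strictly decreasing in θ, so the posterior mode lies at the lower boundary of the support.

θ̂_MAP = 9.84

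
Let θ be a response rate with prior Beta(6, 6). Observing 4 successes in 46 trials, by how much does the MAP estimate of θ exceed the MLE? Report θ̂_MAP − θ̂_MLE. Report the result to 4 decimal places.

Posterior is Beta(10, 48); MAP = (10−1)/(58−2) = 9/56 ≈ 0.16071.
MLE ignores the prior: θ̂_MLE = k/n = 4/46 ≈ 0.08696.
Difference = 9/56 − 4/46 = 95/1288 ≈ 0.0738.

MAP − MLE = 0.0738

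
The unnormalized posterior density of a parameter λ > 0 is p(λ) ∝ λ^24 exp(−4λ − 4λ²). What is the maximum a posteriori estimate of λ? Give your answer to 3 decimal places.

ℓ'(λ) = 24/λ − 4 − 8λ. Setting this to zero and multiplying by λ: 8λ² + 4λ − 24 = 0.
λ = (−4 + √(4² + 4·8·24)) / (2·8) = (−4 + √784) / 16 = (−4 + 28)/16 = 3/2.
ℓ''(λ) = −24/λ² − 8 < 0, confirming a maximum.

λ̂_MAP = 1.500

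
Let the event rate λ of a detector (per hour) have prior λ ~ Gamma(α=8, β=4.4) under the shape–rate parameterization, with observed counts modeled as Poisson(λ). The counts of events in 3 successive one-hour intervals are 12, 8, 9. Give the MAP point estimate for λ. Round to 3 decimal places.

λ̂_MAP = 4.865

Σxᵢ = 12+8+9 = 29, with n = 3.
Posterior ∝ λ^7e^(−4.4λ) · λ^29e^(−3λ) = λ^36e^(−7.4λ), i.e. Gamma(shape=37, rate=7.4).
The mode of a Gamma(a, b) with a ≥ 1 (shape–rate) is (a−1)/b = 36/7.4 ≈ 4.865.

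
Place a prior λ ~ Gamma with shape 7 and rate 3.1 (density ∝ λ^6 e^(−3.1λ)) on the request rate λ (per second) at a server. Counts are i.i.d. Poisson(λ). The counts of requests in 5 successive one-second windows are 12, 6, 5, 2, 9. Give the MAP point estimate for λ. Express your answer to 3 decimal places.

λ̂_MAP = 4.938

Σxᵢ = 12+6+5+2+9 = 34, with n = 5.
Posterior ∝ λ^6e^(−3.1λ) · λ^34e^(−5λ) = λ^40e^(−8.1λ), i.e. Gamma(shape=41, rate=8.1).
The mode of a Gamma(a, b) with a ≥ 1 (shape–rate) is (a−1)/b = 40/8.1 ≈ 4.938.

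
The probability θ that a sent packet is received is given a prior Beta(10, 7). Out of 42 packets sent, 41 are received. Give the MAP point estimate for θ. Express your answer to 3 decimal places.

θ̂_MAP = 0.877

Prior: Beta(10, 7).
Data: 41 successes in 42 trials. The binomial likelihood contributes θ^41(1−θ)^1, so the posterior is Beta(10+41, 7+1) = Beta(51, 8).
For Beta(a, b) with a, b > 1 the mode is (a−1)/(a+b−2) = 50/57 ≈ 0.877.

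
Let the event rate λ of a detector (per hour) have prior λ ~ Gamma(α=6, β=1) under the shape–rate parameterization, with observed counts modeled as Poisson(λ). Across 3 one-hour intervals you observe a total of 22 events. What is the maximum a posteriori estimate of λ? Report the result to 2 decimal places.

λ̂_MAP = 6.75

Σxᵢ = 22, n = 3.
Posterior ∝ λ^5e^(−1λ) · λ^22e^(−3λ) = λ^27e^(−4λ), i.e. Gamma(shape=28, rate=4).
The mode of a Gamma(a, b) with a ≥ 1 (shape–rate) is (a−1)/b = 27/4 ≈ 6.75.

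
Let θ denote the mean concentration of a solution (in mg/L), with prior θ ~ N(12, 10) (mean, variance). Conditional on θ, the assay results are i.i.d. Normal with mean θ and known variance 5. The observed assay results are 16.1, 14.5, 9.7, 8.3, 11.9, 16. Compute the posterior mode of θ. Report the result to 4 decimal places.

n = 6; x̄ = (16.1 + 14.5 + 9.7 + 8.3 + 11.9 + 16)/6 = 76.5/6 = 12.75.
For a Normal prior and Normal likelihood with known variance, the posterior is Normal; its mode equals its mean, the precision-weighted average.
Prior precision 1/σ₀² = 1/10 = 0.1; data precision n/σ² = 6/5 = 1.2.
θ̂ = (0.1·12 + 1.2·12.75) / (0.1 + 1.2) = 16.5/1.3 = 165/13 ≈ 12.6923.

θ̂_MAP = 12.6923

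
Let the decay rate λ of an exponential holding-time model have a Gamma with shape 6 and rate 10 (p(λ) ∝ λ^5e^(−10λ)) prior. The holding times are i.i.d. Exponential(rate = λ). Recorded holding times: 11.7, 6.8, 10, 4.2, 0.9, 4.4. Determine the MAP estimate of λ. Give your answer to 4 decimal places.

The Exponential(rate=λ) likelihood is ∝ λ^n e^(−λΣtᵢ). Here n = 6 and Σtᵢ = 11.7 + 6.8 + 10 + 4.2 + 0.9 + 4.4 = 38.
Posterior ∝ λ^5e^(−10λ) · λ^6e^(−38λ) = λ^11e^(−48λ), i.e. Gamma(12, 48).
Mode = (a−1)/b = 11/48 ≈ 0.2292.

λ̂_MAP = 0.2292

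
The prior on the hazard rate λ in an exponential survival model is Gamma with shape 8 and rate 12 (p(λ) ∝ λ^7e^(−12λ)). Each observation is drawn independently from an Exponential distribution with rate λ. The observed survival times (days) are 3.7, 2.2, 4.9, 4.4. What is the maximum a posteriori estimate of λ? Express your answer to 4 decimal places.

λ̂_MAP = 0.4044

The Exponential(rate=λ) likelihood is ∝ λ^n e^(−λΣtᵢ). Here n = 4 and Σtᵢ = 3.7 + 2.2 + 4.9 + 4.4 = 15.2.
Posterior ∝ λ^7e^(−12λ) · λ^4e^(−15.2λ) = λ^11e^(−27.2λ), i.e. Gamma(12, 27.2).
Mode = (a−1)/b = 11/27.2 ≈ 0.4044.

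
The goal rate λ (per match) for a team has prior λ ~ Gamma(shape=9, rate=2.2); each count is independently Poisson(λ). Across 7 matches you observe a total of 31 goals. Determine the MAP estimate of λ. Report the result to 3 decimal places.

λ̂_MAP = 4.239

Σxᵢ = 31, n = 7.
Posterior ∝ λ^8e^(−2.2λ) · λ^31e^(−7λ) = λ^39e^(−9.2λ), i.e. Gamma(shape=40, rate=9.2).
The mode of a Gamma(a, b) with a ≥ 1 (shape–rate) is (a−1)/b = 39/9.2 ≈ 4.239.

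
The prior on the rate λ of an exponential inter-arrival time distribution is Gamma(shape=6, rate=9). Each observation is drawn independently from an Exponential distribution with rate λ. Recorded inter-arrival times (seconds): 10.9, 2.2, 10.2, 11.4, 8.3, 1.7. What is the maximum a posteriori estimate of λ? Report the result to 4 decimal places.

λ̂_MAP = 0.2048

The Exponential(rate=λ) likelihood is ∝ λ^n e^(−λΣtᵢ). Here n = 6 and Σtᵢ = 10.9 + 2.2 + 10.2 + 11.4 + 8.3 + 1.7 = 44.7.
Posterior ∝ λ^5e^(−9λ) · λ^6e^(−44.7λ) = λ^11e^(−53.7λ), i.e. Gamma(12, 53.7).
Mode = (a−1)/b = 11/53.7 ≈ 0.2048.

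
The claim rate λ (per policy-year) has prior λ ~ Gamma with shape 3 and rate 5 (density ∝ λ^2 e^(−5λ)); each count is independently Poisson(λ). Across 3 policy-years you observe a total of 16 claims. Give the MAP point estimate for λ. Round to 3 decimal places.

Σxᵢ = 16, n = 3.
Posterior ∝ λ^2e^(−5λ) · λ^16e^(−3λ) = λ^18e^(−8λ), i.e. Gamma(shape=19, rate=8).
The mode of a Gamma(a, b) with a ≥ 1 (shape–rate) is (a−1)/b = 18/8 ≈ 2.250.

λ̂_MAP = 2.250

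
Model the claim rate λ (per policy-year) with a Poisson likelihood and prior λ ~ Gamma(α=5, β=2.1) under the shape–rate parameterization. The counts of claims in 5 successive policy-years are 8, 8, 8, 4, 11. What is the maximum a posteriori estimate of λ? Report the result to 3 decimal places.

Σxᵢ = 8+8+8+4+11 = 39, with n = 5.
Posterior ∝ λ^4e^(−2.1λ) · λ^39e^(−5λ) = λ^43e^(−7.1λ), i.e. Gamma(shape=44, rate=7.1).
The mode of a Gamma(a, b) with a ≥ 1 (shape–rate) is (a−1)/b = 43/7.1 ≈ 6.056.

λ̂_MAP = 6.056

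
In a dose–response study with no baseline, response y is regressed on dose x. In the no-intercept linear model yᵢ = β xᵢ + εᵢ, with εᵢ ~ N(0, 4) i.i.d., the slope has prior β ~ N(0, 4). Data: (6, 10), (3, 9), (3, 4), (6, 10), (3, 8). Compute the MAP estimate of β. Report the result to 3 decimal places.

log p(β | y) = −Σ(yᵢ − βxᵢ)²/(2·4) − β²/(2·4) + const.
Setting the derivative to zero: Σxᵢ(yᵢ − βxᵢ)/4 − β/4 = 0, so β = Σxᵢyᵢ / (Σxᵢ² + σ²/τ²).
Σxᵢyᵢ = 6·10 + 3·9 + 3·4 + 6·10 + 3·8 = 183; Σxᵢ² = 99; σ²/τ² = 1.
β̂_MAP = 183 / (99 + 1) = 183/100 ≈ 1.830.

β̂_MAP = 1.830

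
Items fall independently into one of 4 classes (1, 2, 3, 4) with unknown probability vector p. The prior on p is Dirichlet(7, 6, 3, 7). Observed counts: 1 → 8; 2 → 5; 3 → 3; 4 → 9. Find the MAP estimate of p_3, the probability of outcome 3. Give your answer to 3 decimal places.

MAP estimate: 0.114

The posterior is Dirichlet(αᵢ + nᵢ) = Dirichlet(15, 11, 6, 16).
For a Dirichlet(a₁,…,a_K) with all aᵢ > 1, the mode has j-th component (aⱼ − 1)/(Σaᵢ − K).
Here Σaᵢ = 48 and K = 4, so p_3 = (6 − 1)/(48 − 4) = 5/44 ≈ 0.114.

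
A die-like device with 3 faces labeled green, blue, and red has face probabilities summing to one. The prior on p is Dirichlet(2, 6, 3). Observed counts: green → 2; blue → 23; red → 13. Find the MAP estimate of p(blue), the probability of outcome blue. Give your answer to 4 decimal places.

MAP estimate of p(blue) = 0.6087

The posterior is Dirichlet(αᵢ + nᵢ) = Dirichlet(4, 29, 16).
For a Dirichlet(a₁,…,a_K) with all aᵢ > 1, the mode has j-th component (aⱼ − 1)/(Σaᵢ − K).
Here Σaᵢ = 49 and K = 3, so p(blue) = (29 − 1)/(49 − 3) = 28/46 ≈ 0.6087.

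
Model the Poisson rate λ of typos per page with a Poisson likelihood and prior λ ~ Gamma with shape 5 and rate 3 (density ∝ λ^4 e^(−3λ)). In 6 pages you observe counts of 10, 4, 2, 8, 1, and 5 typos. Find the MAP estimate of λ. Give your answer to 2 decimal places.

Σxᵢ = 10+4+2+8+1+5 = 30, with n = 6.
Posterior ∝ λ^4e^(−3λ) · λ^30e^(−6λ) = λ^34e^(−9λ), i.e. Gamma(shape=35, rate=9).
The mode of a Gamma(a, b) with a ≥ 1 (shape–rate) is (a−1)/b = 34/9 ≈ 3.78.

λ̂_MAP = 3.78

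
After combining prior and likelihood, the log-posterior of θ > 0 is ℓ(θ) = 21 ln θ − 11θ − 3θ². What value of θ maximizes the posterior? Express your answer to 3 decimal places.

ℓ'(θ) = 21/θ − 11 − 6θ. Setting this to zero and multiplying by θ: 6θ² + 11θ − 21 = 0.
θ = (−11 + √(11² + 4·6·21)) / (2·6) = (−11 + √625) / 12 = (−11 + 25)/12 = 7/6.
ℓ''(θ) = −21/θ² − 6 < 0, confirming a maximum.

θ̂_MAP = 1.167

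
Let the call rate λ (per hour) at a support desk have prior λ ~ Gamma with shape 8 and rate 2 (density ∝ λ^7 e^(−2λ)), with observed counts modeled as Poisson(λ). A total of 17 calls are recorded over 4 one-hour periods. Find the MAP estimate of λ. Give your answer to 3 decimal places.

λ̂_MAP = 4.000

Σxᵢ = 17, n = 4.
Posterior ∝ λ^7e^(−2λ) · λ^17e^(−4λ) = λ^24e^(−6λ), i.e. Gamma(shape=25, rate=6).
The mode of a Gamma(a, b) with a ≥ 1 (shape–rate) is (a−1)/b = 24/6 ≈ 4.000.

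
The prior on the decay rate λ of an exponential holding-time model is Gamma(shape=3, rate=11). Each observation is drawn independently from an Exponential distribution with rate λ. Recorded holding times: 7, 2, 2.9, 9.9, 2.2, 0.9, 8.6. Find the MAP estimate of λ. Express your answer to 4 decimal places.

The Exponential(rate=λ) likelihood is ∝ λ^n e^(−λΣtᵢ). Here n = 7 and Σtᵢ = 7 + 2 + 2.9 + 9.9 + 2.2 + 0.9 + 8.6 = 33.5.
Posterior ∝ λ^2e^(−11λ) · λ^7e^(−33.5λ) = λ^9e^(−44.5λ), i.e. Gamma(10, 44.5).
Mode = (a−1)/b = 9/44.5 ≈ 0.2022.

λ̂_MAP = 0.2022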